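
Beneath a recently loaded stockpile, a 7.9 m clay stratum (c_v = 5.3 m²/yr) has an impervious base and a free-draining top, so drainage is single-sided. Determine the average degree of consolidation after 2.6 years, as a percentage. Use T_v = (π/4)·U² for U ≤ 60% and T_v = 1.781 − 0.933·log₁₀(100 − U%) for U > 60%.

Drainage path length: H_d = H = 7.9 m (single drainage).
T_v = c_v·t/H_d² = 5.3×2.6/7.9² = 0.2208.
T_v = 0.2208 corresponds to the U ≤ 60% branch:
U = √(4T_v/π) = 0.5302

U ≈ 53 %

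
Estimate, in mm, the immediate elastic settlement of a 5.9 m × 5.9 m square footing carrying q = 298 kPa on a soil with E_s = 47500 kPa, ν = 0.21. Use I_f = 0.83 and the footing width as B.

Immediate (elastic) settlement: S_e = q·B·(1−ν²)/E_s · I_f.
S_e = 298 × 5.9 × (1 − 0.21²) / 47500 × 0.83
    = 298 × 5.9 × 0.9559 / 47500 × 0.83
    = 0.02937 m = 29.37 mm

S_e ≈ 29.4 mm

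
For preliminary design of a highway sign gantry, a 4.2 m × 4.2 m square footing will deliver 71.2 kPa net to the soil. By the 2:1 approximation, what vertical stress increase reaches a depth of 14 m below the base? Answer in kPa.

By the 2:1 method the load spreads at 1 horizontal : 2 vertical, so at depth z the loaded area has grown by z in each plan dimension:
Δσ = qBL/((B+z)(L+z)) = 71.2×4.2×4.2/((4.2+14)(4.2+14)) = 3.7917 kPa

Δσ_z ≈ 3.79 kPa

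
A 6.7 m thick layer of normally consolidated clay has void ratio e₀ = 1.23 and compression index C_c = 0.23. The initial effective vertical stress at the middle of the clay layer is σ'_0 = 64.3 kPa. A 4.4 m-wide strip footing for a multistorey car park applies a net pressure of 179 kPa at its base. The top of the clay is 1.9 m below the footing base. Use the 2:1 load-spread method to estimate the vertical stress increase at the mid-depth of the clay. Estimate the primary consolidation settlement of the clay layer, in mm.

S_c ≈ 246 mm

Mid-depth of clay below the footing base: z = 1.9 + 6.7/2 = 5.25 m.
Stress increase at mid-clay by the 2:1 spreading method:
Δσ = qB/(B+z) = 179×4.4/(4.4+5.25) = 81.617 kPa
Final effective stress: σ'_f = σ'_0 + Δσ = 64.3 + 81.617 = 145.92 kPa.
Normally consolidated clay, so the full stress increment lies on the virgin compression line:
S_c = C_c·H/(1+e₀)·log₁₀(σ'_f/σ'_0) = 0.23×6.7/(1+1.23)×log₁₀(145.92/64.3)
    = 0.69103 × 0.3559 = 0.2459 m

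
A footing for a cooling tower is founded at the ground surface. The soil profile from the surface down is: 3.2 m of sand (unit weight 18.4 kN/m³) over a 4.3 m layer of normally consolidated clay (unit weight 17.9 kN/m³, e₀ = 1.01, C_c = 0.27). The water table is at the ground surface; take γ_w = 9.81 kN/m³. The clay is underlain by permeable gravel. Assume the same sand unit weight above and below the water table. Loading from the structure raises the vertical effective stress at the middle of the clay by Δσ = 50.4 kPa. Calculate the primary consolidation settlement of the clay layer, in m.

Mid-depth of clay below the ground surface: z = 3.2 + 4.3/2 = 5.35 m.
Total vertical stress at mid-clay: σ_v = 18.4×3.2 + 17.9×2.15 = 97.365 kPa.
Pore pressure: u = 9.81×(5.35 − 0) = 52.483 kPa.
Initial effective stress: σ'_0 = σ_v − u = 97.365 − 52.483 = 44.882 kPa.
Final effective stress: σ'_f = σ'_0 + Δσ = 44.882 + 50.4 = 95.282 kPa.
Normally consolidated clay, so the full stress increment lies on the virgin compression line:
S_c = C_c·H/(1+e₀)·log₁₀(σ'_f/σ'_0) = 0.27×4.3/(1+1.01)×log₁₀(95.282/44.882)
    = 0.57761 × 0.32694 = 0.1888 m

S_c ≈ 0.189 m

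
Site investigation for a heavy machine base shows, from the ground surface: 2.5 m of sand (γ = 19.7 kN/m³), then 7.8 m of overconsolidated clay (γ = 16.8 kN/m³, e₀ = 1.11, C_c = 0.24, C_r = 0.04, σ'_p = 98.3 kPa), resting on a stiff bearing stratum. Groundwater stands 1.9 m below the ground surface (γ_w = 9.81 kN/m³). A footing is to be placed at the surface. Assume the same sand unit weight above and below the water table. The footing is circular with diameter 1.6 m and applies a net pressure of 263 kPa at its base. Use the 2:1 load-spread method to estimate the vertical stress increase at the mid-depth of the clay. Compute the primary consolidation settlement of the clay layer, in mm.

S_c ≈ 8.92 mm

Mid-depth of clay below the ground surface: z = 2.5 + 7.8/2 = 6.4 m.
Total vertical stress at mid-clay: σ_v = 19.7×2.5 + 16.8×3.9 = 114.77 kPa.
Pore pressure: u = 9.81×(6.4 − 1.9) = 44.145 kPa.
Initial effective stress: σ'_0 = σ_v − u = 114.77 − 44.145 = 70.625 kPa.
Stress increase at mid-clay by the 2:1 spreading method:
Δσ ≈ qD²/(D+z)² = 263×1.6²/(1.6+6.4)² = 10.52 kPa
Final effective stress: σ'_f = 70.625 + 10.52 = 81.145 kPa.
σ'_f = 81.145 ≤ σ'_p = 98.3 kPa, so the clay remains overconsolidated and only the recompression index applies:
S_c = C_r·H/(1+e₀)·log₁₀(σ'_f/σ'_0) = 0.04×7.8/2.11×log₁₀(81.145/70.625)
    = 0.14787 × 0.060303 = 0.008917 m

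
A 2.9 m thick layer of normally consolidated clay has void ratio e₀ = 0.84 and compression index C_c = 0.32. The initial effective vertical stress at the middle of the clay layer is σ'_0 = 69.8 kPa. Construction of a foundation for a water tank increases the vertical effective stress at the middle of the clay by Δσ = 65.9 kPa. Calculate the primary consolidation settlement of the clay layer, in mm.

S_c ≈ 146 mm

Final effective stress: σ'_f = σ'_0 + Δσ = 69.8 + 65.9 = 135.7 kPa.
Normally consolidated clay, so the full stress increment lies on the virgin compression line:
S_c = C_c·H/(1+e₀)·log₁₀(σ'_f/σ'_0) = 0.32×2.9/(1+0.84)×log₁₀(135.7/69.8)
    = 0.50435 × 0.28872 = 0.1456 m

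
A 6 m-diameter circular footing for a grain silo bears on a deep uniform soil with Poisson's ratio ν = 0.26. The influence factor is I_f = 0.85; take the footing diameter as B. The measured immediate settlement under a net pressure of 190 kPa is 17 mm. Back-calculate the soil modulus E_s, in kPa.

S_e = q·B·(1−ν²)/E_s · I_f  ⇒  E_s = q·B·(1−ν²)·I_f / S_e.
E_s = 190 × 6 × 0.9324 × 0.85 / 0.017 = 53150 kPa

E_s ≈ 53100 kPa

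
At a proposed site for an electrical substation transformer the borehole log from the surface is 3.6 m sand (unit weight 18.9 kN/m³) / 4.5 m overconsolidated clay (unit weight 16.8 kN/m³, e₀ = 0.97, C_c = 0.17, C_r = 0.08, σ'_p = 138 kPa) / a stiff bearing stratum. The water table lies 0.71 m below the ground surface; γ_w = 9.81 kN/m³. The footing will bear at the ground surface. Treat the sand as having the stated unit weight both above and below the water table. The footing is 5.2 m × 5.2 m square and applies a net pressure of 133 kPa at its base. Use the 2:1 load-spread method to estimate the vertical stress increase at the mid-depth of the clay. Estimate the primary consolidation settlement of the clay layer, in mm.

Mid-depth of clay below the ground surface: z = 3.6 + 4.5/2 = 5.85 m.
Total vertical stress at mid-clay: σ_v = 18.9×3.6 + 16.8×2.25 = 105.84 kPa.
Pore pressure: u = 9.81×(5.85 − 0.71) = 50.423 kPa.
Initial effective stress: σ'_0 = σ_v − u = 105.84 − 50.423 = 55.417 kPa.
Stress increase at mid-clay by the 2:1 spreading method:
Δσ = qBL/((B+z)(L+z)) = 133×5.2×5.2/((5.2+5.85)(5.2+5.85)) = 29.453 kPa
Final effective stress: σ'_f = 55.417 + 29.453 = 84.87 kPa.
σ'_f = 84.87 ≤ σ'_p = 138 kPa, so the clay remains overconsolidated and only the recompression index applies:
S_c = C_r·H/(1+e₀)·log₁₀(σ'_f/σ'_0) = 0.08×4.5/1.97×log₁₀(84.87/55.417)
    = 0.18274 × 0.18511 = 0.03383 m

S_c ≈ 33.8 mm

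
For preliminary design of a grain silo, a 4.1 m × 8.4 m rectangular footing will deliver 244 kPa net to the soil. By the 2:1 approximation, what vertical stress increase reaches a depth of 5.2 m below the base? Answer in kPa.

Δσ_z ≈ 66.4 kPa

By the 2:1 method the load spreads at 1 horizontal : 2 vertical, so at depth z the loaded area has grown by z in each plan dimension:
Δσ = qBL/((B+z)(L+z)) = 244×4.1×8.4/((4.1+5.2)(8.4+5.2)) = 66.44 kPa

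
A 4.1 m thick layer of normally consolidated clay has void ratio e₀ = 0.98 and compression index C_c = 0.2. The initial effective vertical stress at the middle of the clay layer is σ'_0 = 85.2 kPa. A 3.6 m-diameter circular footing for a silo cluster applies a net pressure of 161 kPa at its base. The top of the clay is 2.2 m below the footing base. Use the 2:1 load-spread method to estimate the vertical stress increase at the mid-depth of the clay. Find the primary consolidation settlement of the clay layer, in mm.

S_c ≈ 60.2 mm

Mid-depth of clay below the footing base: z = 2.2 + 4.1/2 = 4.25 m.
Stress increase at mid-clay by the 2:1 spreading method:
Δσ ≈ qD²/(D+z)² = 161×3.6²/(3.6+4.25)² = 33.86 kPa
Final effective stress: σ'_f = σ'_0 + Δσ = 85.2 + 33.86 = 119.06 kPa.
Normally consolidated clay, so the full stress increment lies on the virgin compression line:
S_c = C_c·H/(1+e₀)·log₁₀(σ'_f/σ'_0) = 0.2×4.1/(1+0.98)×log₁₀(119.06/85.2)
    = 0.41414 × 0.14533 = 0.06019 m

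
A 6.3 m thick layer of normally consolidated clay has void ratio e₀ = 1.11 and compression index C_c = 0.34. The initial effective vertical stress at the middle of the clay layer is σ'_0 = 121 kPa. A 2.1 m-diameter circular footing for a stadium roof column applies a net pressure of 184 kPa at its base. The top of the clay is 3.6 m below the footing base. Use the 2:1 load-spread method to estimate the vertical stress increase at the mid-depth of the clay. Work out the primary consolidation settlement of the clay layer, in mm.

Mid-depth of clay below the footing base: z = 3.6 + 6.3/2 = 6.75 m.
Stress increase at mid-clay by the 2:1 spreading method:
Δσ ≈ qD²/(D+z)² = 184×2.1²/(2.1+6.75)² = 10.36 kPa
Final effective stress: σ'_f = σ'_0 + Δσ = 121 + 10.36 = 131.36 kPa.
Normally consolidated clay, so the full stress increment lies on the virgin compression line:
S_c = C_c·H/(1+e₀)·log₁₀(σ'_f/σ'_0) = 0.34×6.3/(1+1.11)×log₁₀(131.36/121)
    = 1.0152 × 0.035678 = 0.03622 m

S_c ≈ 36.2 mm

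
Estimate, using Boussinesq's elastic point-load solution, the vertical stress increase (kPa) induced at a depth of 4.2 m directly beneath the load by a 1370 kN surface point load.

Boussinesq vertical stress below a point load on an elastic half-space:
Δσ_z = 3P/(2πz²) · [1 + (r/z)²]^(−5/2)
r/z = 0/4.2 = 0; [1+(r/z)²]^(−5/2) = 1.
Δσ_z = 3×1370/(2π×4.2²) × 1 = 37.082 × 1 = 37.08 kPa

Δσ_z ≈ 37.1 kPa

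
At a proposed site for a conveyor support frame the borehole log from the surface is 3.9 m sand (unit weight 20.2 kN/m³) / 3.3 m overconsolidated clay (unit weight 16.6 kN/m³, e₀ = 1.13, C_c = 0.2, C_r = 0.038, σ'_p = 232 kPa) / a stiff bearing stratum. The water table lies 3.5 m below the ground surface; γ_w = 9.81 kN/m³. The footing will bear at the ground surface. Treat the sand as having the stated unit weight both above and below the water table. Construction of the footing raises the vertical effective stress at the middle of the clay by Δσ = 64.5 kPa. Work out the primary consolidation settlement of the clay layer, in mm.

S_c ≈ 14.3 mm

Mid-depth of clay below the ground surface: z = 3.9 + 3.3/2 = 5.55 m.
Total vertical stress at mid-clay: σ_v = 20.2×3.9 + 16.6×1.65 = 106.17 kPa.
Pore pressure: u = 9.81×(5.55 − 3.5) = 20.11 kPa.
Initial effective stress: σ'_0 = σ_v − u = 106.17 − 20.11 = 86.06 kPa.
Final effective stress: σ'_f = 86.06 + 64.5 = 150.56 kPa.
σ'_f = 150.56 ≤ σ'_p = 232 kPa, so the clay remains overconsolidated and only the recompression index applies:
S_c = C_r·H/(1+e₀)·log₁₀(σ'_f/σ'_0) = 0.038×3.3/2.13×log₁₀(150.56/86.06)
    = 0.058873 × 0.24291 = 0.0143 m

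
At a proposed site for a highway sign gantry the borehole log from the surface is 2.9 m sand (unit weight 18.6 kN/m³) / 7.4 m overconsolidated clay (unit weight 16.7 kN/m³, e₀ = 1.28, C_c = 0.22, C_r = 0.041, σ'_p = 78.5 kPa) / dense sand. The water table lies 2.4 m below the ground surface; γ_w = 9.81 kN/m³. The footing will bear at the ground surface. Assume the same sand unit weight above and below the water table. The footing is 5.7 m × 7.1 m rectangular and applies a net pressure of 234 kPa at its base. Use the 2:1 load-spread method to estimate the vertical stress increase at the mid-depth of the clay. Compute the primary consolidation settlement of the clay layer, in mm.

S_c ≈ 161 mm

Mid-depth of clay below the ground surface: z = 2.9 + 7.4/2 = 6.6 m.
Total vertical stress at mid-clay: σ_v = 18.6×2.9 + 16.7×3.7 = 115.73 kPa.
Pore pressure: u = 9.81×(6.6 − 2.4) = 41.202 kPa.
Initial effective stress: σ'_0 = σ_v − u = 115.73 − 41.202 = 74.528 kPa.
Stress increase at mid-clay by the 2:1 spreading method:
Δσ = qBL/((B+z)(L+z)) = 234×5.7×7.1/((5.7+6.6)(7.1+6.6)) = 56.198 kPa
Final effective stress: σ'_f = 74.528 + 56.198 = 130.73 kPa.
σ'_f = 130.73 > σ'_p = 78.5 kPa, so the stress path crosses the preconsolidation pressure — recompression up to σ'_p, then virgin compression beyond:
S_c = H/(1+e₀)·[C_r·log₁₀(σ'_p/σ'_0) + C_c·log₁₀(σ'_f/σ'_p)]
    = 7.4/2.28 × [0.041×log₁₀(78.5/74.528) + 0.22×log₁₀(130.73/78.5)]
    = 3.2456 × [0.00092456 + 0.048731] = 0.1612 m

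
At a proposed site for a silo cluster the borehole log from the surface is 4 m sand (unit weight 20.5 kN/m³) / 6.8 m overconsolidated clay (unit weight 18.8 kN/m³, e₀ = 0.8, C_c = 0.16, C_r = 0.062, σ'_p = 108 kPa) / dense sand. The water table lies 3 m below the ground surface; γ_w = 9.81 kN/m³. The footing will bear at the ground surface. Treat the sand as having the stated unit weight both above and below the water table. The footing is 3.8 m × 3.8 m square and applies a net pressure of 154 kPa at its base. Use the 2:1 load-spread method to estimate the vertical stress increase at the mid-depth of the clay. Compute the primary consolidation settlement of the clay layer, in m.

Mid-depth of clay below the ground surface: z = 4 + 6.8/2 = 7.4 m.
Total vertical stress at mid-clay: σ_v = 20.5×4 + 18.8×3.4 = 145.92 kPa.
Pore pressure: u = 9.81×(7.4 − 3) = 43.164 kPa.
Initial effective stress: σ'_0 = σ_v − u = 145.92 − 43.164 = 102.76 kPa.
Stress increase at mid-clay by the 2:1 spreading method:
Δσ = qBL/((B+z)(L+z)) = 154×3.8×3.8/((3.8+7.4)(3.8+7.4)) = 17.728 kPa
Final effective stress: σ'_f = 102.76 + 17.728 = 120.49 kPa.
σ'_f = 120.49 > σ'_p = 108 kPa, so the stress path crosses the preconsolidation pressure — recompression up to σ'_p, then virgin compression beyond:
S_c = H/(1+e₀)·[C_r·log₁₀(σ'_p/σ'_0) + C_c·log₁₀(σ'_f/σ'_p)]
    = 6.8/1.8 × [0.062×log₁₀(108/102.76) + 0.16×log₁₀(120.49/108)]
    = 3.7778 × [0.0013392 + 0.0076044] = 0.03379 m

S_c ≈ 0.0338 m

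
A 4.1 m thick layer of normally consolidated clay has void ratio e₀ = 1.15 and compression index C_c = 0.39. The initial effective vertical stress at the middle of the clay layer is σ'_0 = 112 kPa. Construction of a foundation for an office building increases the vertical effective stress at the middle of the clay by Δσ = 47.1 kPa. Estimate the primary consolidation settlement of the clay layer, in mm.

S_c ≈ 113 mm

Final effective stress: σ'_f = σ'_0 + Δσ = 112 + 47.1 = 159.1 kPa.
Normally consolidated clay, so the full stress increment lies on the virgin compression line:
S_c = C_c·H/(1+e₀)·log₁₀(σ'_f/σ'_0) = 0.39×4.1/(1+1.15)×log₁₀(159.1/112)
    = 0.74372 × 0.15245 = 0.1134 m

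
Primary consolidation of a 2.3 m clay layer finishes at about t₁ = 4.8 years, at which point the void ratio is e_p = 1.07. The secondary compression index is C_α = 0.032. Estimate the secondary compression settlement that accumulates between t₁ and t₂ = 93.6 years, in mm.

Secondary compression: S_s = C_α·H/(1+e_p)·log₁₀(t₂/t₁)
S_s = 0.032×2.3/(1+1.07)×log₁₀(93.6/4.8)
    = 0.03556 × 1.29 = 0.04587 m

S_s ≈ 45.9 mm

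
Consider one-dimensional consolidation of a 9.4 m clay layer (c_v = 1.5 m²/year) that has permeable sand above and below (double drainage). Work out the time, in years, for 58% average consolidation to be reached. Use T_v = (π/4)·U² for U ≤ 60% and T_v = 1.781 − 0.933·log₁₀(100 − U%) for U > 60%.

t ≈ 3.89 years

Drainage path length: H_d = H/2 = 4.7 m (double drainage).
U ≤ 60%: T_v = (π/4)·U² = (π/4)×0.58² = 0.26421.
t = T_v·H_d²/c_v = 0.26421×4.7²/1.5 = 3.891 years.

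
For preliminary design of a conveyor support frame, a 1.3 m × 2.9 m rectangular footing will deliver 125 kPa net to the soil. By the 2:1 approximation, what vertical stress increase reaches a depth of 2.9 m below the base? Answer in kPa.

Δσ_z ≈ 19.3 kPa

By the 2:1 method the load spreads at 1 horizontal : 2 vertical, so at depth z the loaded area has grown by z in each plan dimension:
Δσ = qBL/((B+z)(L+z)) = 125×1.3×2.9/((1.3+2.9)(2.9+2.9)) = 19.345 kPa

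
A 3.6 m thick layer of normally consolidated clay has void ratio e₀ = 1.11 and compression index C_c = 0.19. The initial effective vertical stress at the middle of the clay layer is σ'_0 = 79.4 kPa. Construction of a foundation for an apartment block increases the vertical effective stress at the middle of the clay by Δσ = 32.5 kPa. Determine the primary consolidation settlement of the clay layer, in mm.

S_c ≈ 48.3 mm

Final effective stress: σ'_f = σ'_0 + Δσ = 79.4 + 32.5 = 111.9 kPa.
Normally consolidated clay, so the full stress increment lies on the virgin compression line:
S_c = C_c·H/(1+e₀)·log₁₀(σ'_f/σ'_0) = 0.19×3.6/(1+1.11)×log₁₀(111.9/79.4)
    = 0.32417 × 0.14901 = 0.0483 m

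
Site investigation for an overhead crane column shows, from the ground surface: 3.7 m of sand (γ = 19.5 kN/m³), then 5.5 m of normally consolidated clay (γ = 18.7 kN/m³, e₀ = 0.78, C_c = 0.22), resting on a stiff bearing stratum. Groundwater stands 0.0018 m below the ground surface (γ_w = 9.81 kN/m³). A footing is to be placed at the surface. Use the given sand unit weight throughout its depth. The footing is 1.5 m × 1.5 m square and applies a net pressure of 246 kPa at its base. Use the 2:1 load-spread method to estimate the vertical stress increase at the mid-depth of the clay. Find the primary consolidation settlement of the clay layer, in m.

Mid-depth of clay below the ground surface: z = 3.7 + 5.5/2 = 6.45 m.
Total vertical stress at mid-clay: σ_v = 19.5×3.7 + 18.7×2.75 = 123.58 kPa.
Pore pressure: u = 9.81×(6.45 − 0.0018) = 63.255 kPa.
Initial effective stress: σ'_0 = σ_v − u = 123.58 − 63.255 = 60.325 kPa.
Stress increase at mid-clay by the 2:1 spreading method:
Δσ = qBL/((B+z)(L+z)) = 246×1.5×1.5/((1.5+6.45)(1.5+6.45)) = 8.7576 kPa
Final effective stress: σ'_f = σ'_0 + Δσ = 60.325 + 8.7576 = 69.083 kPa.
Normally consolidated clay, so the full stress increment lies on the virgin compression line:
S_c = C_c·H/(1+e₀)·log₁₀(σ'_f/σ'_0) = 0.22×5.5/(1+0.78)×log₁₀(69.083/60.325)
    = 0.67978 × 0.058874 = 0.04002 m

S_c ≈ 0.04 m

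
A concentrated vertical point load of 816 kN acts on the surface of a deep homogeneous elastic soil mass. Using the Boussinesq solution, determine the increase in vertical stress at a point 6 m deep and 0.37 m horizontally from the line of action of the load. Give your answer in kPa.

Δσ_z ≈ 10.7 kPa

Boussinesq vertical stress below a point load on an elastic half-space:
Δσ_z = 3P/(2πz²) · [1 + (r/z)²]^(−5/2)
r/z = 0.37/6 = 0.061667; [1+(r/z)²]^(−5/2) = 0.99056.
Δσ_z = 3×816/(2π×6²) × 0.99056 = 10.823 × 0.99056 = 10.72 kPa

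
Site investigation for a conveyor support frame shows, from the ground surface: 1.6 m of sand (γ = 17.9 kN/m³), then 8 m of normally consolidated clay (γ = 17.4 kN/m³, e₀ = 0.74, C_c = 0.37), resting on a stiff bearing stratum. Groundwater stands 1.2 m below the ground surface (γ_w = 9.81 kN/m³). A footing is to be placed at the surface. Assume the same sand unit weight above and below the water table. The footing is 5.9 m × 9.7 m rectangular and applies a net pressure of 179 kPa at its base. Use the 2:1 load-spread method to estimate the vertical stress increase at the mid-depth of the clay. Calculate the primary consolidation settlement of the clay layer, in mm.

S_c ≈ 533 mm

Mid-depth of clay below the ground surface: z = 1.6 + 8/2 = 5.6 m.
Total vertical stress at mid-clay: σ_v = 17.9×1.6 + 17.4×4 = 98.24 kPa.
Pore pressure: u = 9.81×(5.6 − 1.2) = 43.164 kPa.
Initial effective stress: σ'_0 = σ_v − u = 98.24 − 43.164 = 55.076 kPa.
Stress increase at mid-clay by the 2:1 spreading method:
Δσ = qBL/((B+z)(L+z)) = 179×5.9×9.7/((5.9+5.6)(9.7+5.6)) = 58.222 kPa
Final effective stress: σ'_f = σ'_0 + Δσ = 55.076 + 58.222 = 113.3 kPa.
Normally consolidated clay, so the full stress increment lies on the virgin compression line:
S_c = C_c·H/(1+e₀)·log₁₀(σ'_f/σ'_0) = 0.37×8/(1+0.74)×log₁₀(113.3/55.076)
    = 1.7011 × 0.31327 = 0.5329 m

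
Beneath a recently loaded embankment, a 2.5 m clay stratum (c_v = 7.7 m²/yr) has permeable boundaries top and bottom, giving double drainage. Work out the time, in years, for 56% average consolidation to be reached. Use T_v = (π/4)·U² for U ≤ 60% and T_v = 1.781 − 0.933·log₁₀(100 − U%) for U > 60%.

t ≈ 0.05 years

Drainage path length: H_d = H/2 = 1.25 m (double drainage).
U ≤ 60%: T_v = (π/4)·U² = (π/4)×0.56² = 0.2463.
t = T_v·H_d²/c_v = 0.2463×1.25²/7.7 = 0.04998 years.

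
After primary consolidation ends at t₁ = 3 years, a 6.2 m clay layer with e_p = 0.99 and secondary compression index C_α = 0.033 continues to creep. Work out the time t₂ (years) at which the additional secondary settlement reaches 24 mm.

S_s = C_α·H/(1+e_p)·log₁₀(t₂/t₁) ⇒ log₁₀(t₂/t₁) = S_s·(1+e_p)/(C_α·H).
log₁₀(t₂/t₁) = 0.024 × (1+0.99) / (0.033×6.2) = 0.2334
t₂ = t₁ × 10^0.2334 = 3 × 1.712 = 5.135 years

t₂ ≈ 5.14 years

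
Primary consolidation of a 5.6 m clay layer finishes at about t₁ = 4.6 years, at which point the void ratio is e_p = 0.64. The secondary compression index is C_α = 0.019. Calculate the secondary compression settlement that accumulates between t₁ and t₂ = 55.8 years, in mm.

S_s ≈ 70.3 mm

Secondary compression: S_s = C_α·H/(1+e_p)·log₁₀(t₂/t₁)
S_s = 0.019×5.6/(1+0.64)×log₁₀(55.8/4.6)
    = 0.06488 × 1.084 = 0.07032 m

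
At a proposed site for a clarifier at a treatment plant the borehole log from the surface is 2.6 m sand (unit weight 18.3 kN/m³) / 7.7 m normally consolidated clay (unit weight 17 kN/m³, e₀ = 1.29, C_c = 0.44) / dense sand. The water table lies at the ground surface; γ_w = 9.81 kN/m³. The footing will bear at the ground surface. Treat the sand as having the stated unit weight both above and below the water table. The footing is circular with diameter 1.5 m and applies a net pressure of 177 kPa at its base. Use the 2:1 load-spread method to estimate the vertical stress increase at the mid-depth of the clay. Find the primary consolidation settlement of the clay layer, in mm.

Mid-depth of clay below the ground surface: z = 2.6 + 7.7/2 = 6.45 m.
Total vertical stress at mid-clay: σ_v = 18.3×2.6 + 17×3.85 = 113.03 kPa.
Pore pressure: u = 9.81×(6.45 − 0) = 63.275 kPa.
Initial effective stress: σ'_0 = σ_v − u = 113.03 − 63.275 = 49.755 kPa.
Stress increase at mid-clay by the 2:1 spreading method:
Δσ ≈ qD²/(D+z)² = 177×1.5²/(1.5+6.45)² = 6.3012 kPa
Final effective stress: σ'_f = σ'_0 + Δσ = 49.755 + 6.3012 = 56.056 kPa.
Normally consolidated clay, so the full stress increment lies on the virgin compression line:
S_c = C_c·H/(1+e₀)·log₁₀(σ'_f/σ'_0) = 0.44×7.7/(1+1.29)×log₁₀(56.056/49.755)
    = 1.4795 × 0.051785 = 0.07662 m

S_c ≈ 76.6 mm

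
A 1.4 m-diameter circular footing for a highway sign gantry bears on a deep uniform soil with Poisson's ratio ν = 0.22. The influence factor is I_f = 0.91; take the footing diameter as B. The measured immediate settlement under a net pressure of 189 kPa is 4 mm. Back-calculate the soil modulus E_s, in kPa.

E_s ≈ 57300 kPa

S_e = q·B·(1−ν²)/E_s · I_f  ⇒  E_s = q·B·(1−ν²)·I_f / S_e.
E_s = 189 × 1.4 × 0.9516 × 0.91 / 0.004 = 57280 kPa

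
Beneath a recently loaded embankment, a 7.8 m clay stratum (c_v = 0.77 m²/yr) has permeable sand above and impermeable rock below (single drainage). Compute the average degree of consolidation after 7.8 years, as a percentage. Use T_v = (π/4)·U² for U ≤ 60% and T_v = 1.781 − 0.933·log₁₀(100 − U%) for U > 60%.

U ≈ 35.5 %

Drainage path length: H_d = H = 7.8 m (single drainage).
T_v = c_v·t/H_d² = 0.77×7.8/7.8² = 0.098718.
T_v = 0.098718 corresponds to the U ≤ 60% branch:
U = √(4T_v/π) = 0.3545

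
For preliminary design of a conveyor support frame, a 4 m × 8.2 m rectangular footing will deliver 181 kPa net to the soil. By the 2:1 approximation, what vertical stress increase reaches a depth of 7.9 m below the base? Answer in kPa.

Δσ_z ≈ 31 kPa

By the 2:1 method the load spreads at 1 horizontal : 2 vertical, so at depth z the loaded area has grown by z in each plan dimension:
Δσ = qBL/((B+z)(L+z)) = 181×4×8.2/((4+7.9)(8.2+7.9)) = 30.987 kPa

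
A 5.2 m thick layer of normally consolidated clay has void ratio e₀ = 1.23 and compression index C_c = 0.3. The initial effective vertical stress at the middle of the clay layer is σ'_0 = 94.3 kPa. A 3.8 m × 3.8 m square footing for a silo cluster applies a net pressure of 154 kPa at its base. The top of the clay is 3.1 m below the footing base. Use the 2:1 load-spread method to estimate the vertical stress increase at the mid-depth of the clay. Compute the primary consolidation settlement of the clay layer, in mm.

S_c ≈ 70.5 mm

Mid-depth of clay below the footing base: z = 3.1 + 5.2/2 = 5.7 m.
Stress increase at mid-clay by the 2:1 spreading method:
Δσ = qBL/((B+z)(L+z)) = 154×3.8×3.8/((3.8+5.7)(3.8+5.7)) = 24.64 kPa
Final effective stress: σ'_f = σ'_0 + Δσ = 94.3 + 24.64 = 118.94 kPa.
Normally consolidated clay, so the full stress increment lies on the virgin compression line:
S_c = C_c·H/(1+e₀)·log₁₀(σ'_f/σ'_0) = 0.3×5.2/(1+1.23)×log₁₀(118.94/94.3)
    = 0.69955 × 0.10082 = 0.07053 m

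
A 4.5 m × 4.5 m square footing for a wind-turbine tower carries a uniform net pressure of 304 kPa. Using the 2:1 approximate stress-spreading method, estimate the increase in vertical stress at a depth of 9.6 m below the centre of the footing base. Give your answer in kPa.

Δσ_z ≈ 31 kPa

By the 2:1 method the load spreads at 1 horizontal : 2 vertical, so at depth z the loaded area has grown by z in each plan dimension:
Δσ = qBL/((B+z)(L+z)) = 304×4.5×4.5/((4.5+9.6)(4.5+9.6)) = 30.964 kPa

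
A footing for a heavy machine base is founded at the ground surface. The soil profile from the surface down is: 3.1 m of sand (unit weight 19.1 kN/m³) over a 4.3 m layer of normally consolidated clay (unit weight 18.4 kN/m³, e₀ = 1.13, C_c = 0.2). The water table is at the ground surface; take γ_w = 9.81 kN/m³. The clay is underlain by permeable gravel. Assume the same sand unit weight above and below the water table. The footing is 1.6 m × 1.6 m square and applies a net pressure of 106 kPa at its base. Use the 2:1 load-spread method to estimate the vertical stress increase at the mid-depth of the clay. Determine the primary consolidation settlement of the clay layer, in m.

S_c ≈ 0.0202 m

Mid-depth of clay below the ground surface: z = 3.1 + 4.3/2 = 5.25 m.
Total vertical stress at mid-clay: σ_v = 19.1×3.1 + 18.4×2.15 = 98.77 kPa.
Pore pressure: u = 9.81×(5.25 − 0) = 51.503 kPa.
Initial effective stress: σ'_0 = σ_v − u = 98.77 − 51.503 = 47.267 kPa.
Stress increase at mid-clay by the 2:1 spreading method:
Δσ = qBL/((B+z)(L+z)) = 106×1.6×1.6/((1.6+5.25)(1.6+5.25)) = 5.7832 kPa
Final effective stress: σ'_f = σ'_0 + Δσ = 47.267 + 5.7832 = 53.05 kPa.
Normally consolidated clay, so the full stress increment lies on the virgin compression line:
S_c = C_c·H/(1+e₀)·log₁₀(σ'_f/σ'_0) = 0.2×4.3/(1+1.13)×log₁₀(53.05/47.267)
    = 0.40376 × 0.050127 = 0.02024 m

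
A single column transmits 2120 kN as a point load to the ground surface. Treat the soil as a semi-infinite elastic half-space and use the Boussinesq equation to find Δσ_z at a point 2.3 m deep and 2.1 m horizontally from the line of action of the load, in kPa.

Boussinesq vertical stress below a point load on an elastic half-space:
Δσ_z = 3P/(2πz²) · [1 + (r/z)²]^(−5/2)
r/z = 2.1/2.3 = 0.91304; [1+(r/z)²]^(−5/2) = 0.21964.
Δσ_z = 3×2120/(2π×2.3²) × 0.21964 = 191.35 × 0.21964 = 42.03 kPa

Δσ_z ≈ 42 kPa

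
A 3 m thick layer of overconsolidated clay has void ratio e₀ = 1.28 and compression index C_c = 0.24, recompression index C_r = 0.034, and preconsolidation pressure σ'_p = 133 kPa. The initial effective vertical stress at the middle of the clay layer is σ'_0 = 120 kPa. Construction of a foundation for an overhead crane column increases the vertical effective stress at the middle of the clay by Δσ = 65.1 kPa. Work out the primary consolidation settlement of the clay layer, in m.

S_c ≈ 0.0473 m

Final effective stress: σ'_f = 120 + 65.1 = 185.1 kPa.
σ'_f = 185.1 > σ'_p = 133 kPa, so the stress path crosses the preconsolidation pressure — recompression up to σ'_p, then virgin compression beyond:
S_c = H/(1+e₀)·[C_r·log₁₀(σ'_p/σ'_0) + C_c·log₁₀(σ'_f/σ'_p)]
    = 3/2.28 × [0.034×log₁₀(133/120) + 0.24×log₁₀(185.1/133)]
    = 1.3158 × [0.0015188 + 0.034453] = 0.04733 m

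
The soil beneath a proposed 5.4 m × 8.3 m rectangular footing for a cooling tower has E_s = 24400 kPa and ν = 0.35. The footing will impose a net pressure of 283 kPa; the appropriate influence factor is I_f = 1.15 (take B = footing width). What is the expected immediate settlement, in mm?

S_e ≈ 63.2 mm

Immediate (elastic) settlement: S_e = q·B·(1−ν²)/E_s · I_f.
S_e = 283 × 5.4 × (1 − 0.35²) / 24400 × 1.15
    = 283 × 5.4 × 0.8775 / 24400 × 1.15
    = 0.0632 m = 63.2 mm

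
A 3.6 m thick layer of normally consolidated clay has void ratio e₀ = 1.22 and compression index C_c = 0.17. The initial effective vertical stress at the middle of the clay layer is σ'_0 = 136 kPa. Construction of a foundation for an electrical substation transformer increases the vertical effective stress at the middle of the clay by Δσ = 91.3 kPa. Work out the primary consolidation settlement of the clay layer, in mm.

Final effective stress: σ'_f = σ'_0 + Δσ = 136 + 91.3 = 227.3 kPa.
Normally consolidated clay, so the full stress increment lies on the virgin compression line:
S_c = C_c·H/(1+e₀)·log₁₀(σ'_f/σ'_0) = 0.17×3.6/(1+1.22)×log₁₀(227.3/136)
    = 0.27568 × 0.22306 = 0.06149 m

S_c ≈ 61.5 mm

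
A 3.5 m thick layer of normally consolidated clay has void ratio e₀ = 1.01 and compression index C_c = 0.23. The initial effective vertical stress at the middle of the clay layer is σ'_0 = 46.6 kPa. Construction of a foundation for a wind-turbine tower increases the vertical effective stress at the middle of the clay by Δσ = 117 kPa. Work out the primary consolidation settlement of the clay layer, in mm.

Final effective stress: σ'_f = σ'_0 + Δσ = 46.6 + 117 = 163.6 kPa.
Normally consolidated clay, so the full stress increment lies on the virgin compression line:
S_c = C_c·H/(1+e₀)·log₁₀(σ'_f/σ'_0) = 0.23×3.5/(1+1.01)×log₁₀(163.6/46.6)
    = 0.4005 × 0.5454 = 0.2184 m

S_c ≈ 218 mm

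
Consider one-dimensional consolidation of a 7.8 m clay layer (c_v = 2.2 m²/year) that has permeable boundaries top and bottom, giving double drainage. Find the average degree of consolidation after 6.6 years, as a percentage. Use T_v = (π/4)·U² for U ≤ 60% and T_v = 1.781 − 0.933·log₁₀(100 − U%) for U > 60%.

U ≈ 92.3 %

Drainage path length: H_d = H/2 = 3.9 m (double drainage).
T_v = c_v·t/H_d² = 2.2×6.6/3.9² = 0.95464.
T_v = 0.95464 corresponds to the U > 60% branch:
U = 1 − 10^((1.781 − T_v)/0.933)/100 = 0.9231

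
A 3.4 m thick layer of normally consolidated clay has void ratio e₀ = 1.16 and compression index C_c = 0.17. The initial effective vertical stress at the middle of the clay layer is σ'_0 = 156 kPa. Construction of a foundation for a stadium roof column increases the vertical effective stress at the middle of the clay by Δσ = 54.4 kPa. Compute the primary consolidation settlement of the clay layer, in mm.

Final effective stress: σ'_f = σ'_0 + Δσ = 156 + 54.4 = 210.4 kPa.
Normally consolidated clay, so the full stress increment lies on the virgin compression line:
S_c = C_c·H/(1+e₀)·log₁₀(σ'_f/σ'_0) = 0.17×3.4/(1+1.16)×log₁₀(210.4/156)
    = 0.26759 × 0.12992 = 0.03477 m

S_c ≈ 34.8 mm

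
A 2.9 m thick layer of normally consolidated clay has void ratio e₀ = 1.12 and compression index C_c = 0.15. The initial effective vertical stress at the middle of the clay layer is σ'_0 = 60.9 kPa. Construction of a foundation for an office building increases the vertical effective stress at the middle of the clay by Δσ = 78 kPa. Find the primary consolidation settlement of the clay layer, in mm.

Final effective stress: σ'_f = σ'_0 + Δσ = 60.9 + 78 = 138.9 kPa.
Normally consolidated clay, so the full stress increment lies on the virgin compression line:
S_c = C_c·H/(1+e₀)·log₁₀(σ'_f/σ'_0) = 0.15×2.9/(1+1.12)×log₁₀(138.9/60.9)
    = 0.20519 × 0.35808 = 0.07347 m

S_c ≈ 73.5 mm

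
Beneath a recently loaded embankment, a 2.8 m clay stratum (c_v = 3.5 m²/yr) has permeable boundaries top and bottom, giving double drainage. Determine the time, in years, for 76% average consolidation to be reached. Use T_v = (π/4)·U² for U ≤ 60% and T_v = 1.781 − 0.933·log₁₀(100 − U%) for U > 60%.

Drainage path length: H_d = H/2 = 1.4 m (double drainage).
U > 60%: T_v = 1.781 − 0.933·log₁₀(100 − 76) = 0.49326.
t = T_v·H_d²/c_v = 0.49326×1.4²/3.5 = 0.2762 years.

t ≈ 0.276 years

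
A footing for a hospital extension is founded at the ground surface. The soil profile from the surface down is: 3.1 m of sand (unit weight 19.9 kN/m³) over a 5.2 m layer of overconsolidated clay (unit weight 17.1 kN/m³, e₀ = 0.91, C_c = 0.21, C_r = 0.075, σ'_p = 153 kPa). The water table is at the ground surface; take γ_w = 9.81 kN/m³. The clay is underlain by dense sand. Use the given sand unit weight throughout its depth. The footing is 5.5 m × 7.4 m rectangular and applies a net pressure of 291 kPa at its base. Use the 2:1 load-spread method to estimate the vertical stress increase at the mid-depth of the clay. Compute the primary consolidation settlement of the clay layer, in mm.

S_c ≈ 85 mm

Mid-depth of clay below the ground surface: z = 3.1 + 5.2/2 = 5.7 m.
Total vertical stress at mid-clay: σ_v = 19.9×3.1 + 17.1×2.6 = 106.15 kPa.
Pore pressure: u = 9.81×(5.7 − 0) = 55.917 kPa.
Initial effective stress: σ'_0 = σ_v − u = 106.15 − 55.917 = 50.233 kPa.
Stress increase at mid-clay by the 2:1 spreading method:
Δσ = qBL/((B+z)(L+z)) = 291×5.5×7.4/((5.5+5.7)(7.4+5.7)) = 80.723 kPa
Final effective stress: σ'_f = 50.233 + 80.723 = 130.96 kPa.
σ'_f = 130.96 ≤ σ'_p = 153 kPa, so the clay remains overconsolidated and only the recompression index applies:
S_c = C_r·H/(1+e₀)·log₁₀(σ'_f/σ'_0) = 0.075×5.2/1.91×log₁₀(130.96/50.233)
    = 0.20419 × 0.41615 = 0.08497 m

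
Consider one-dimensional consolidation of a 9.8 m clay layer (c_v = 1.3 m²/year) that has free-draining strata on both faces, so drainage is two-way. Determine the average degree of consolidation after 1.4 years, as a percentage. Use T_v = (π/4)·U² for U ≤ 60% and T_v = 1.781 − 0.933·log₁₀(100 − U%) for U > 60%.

Drainage path length: H_d = H/2 = 4.9 m (double drainage).
T_v = c_v·t/H_d² = 1.3×1.4/4.9² = 0.075802.
T_v = 0.075802 corresponds to the U ≤ 60% branch:
U = √(4T_v/π) = 0.3107

U ≈ 31.1 %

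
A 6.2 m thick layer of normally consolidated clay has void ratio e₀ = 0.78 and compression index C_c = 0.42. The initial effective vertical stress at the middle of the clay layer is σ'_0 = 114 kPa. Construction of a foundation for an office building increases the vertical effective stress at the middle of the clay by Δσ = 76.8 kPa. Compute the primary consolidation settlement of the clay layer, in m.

S_c ≈ 0.327 m

Final effective stress: σ'_f = σ'_0 + Δσ = 114 + 76.8 = 190.8 kPa.
Normally consolidated clay, so the full stress increment lies on the virgin compression line:
S_c = C_c·H/(1+e₀)·log₁₀(σ'_f/σ'_0) = 0.42×6.2/(1+0.78)×log₁₀(190.8/114)
    = 1.4629 × 0.22367 = 0.3272 m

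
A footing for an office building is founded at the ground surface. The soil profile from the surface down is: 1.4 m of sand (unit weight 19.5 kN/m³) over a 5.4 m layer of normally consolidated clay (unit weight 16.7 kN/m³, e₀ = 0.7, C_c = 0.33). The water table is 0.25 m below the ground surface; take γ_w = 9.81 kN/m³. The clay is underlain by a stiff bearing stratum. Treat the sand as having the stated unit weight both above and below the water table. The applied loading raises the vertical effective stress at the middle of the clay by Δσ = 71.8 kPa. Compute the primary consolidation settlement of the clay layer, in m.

S_c ≈ 0.511 m

Mid-depth of clay below the ground surface: z = 1.4 + 5.4/2 = 4.1 m.
Total vertical stress at mid-clay: σ_v = 19.5×1.4 + 16.7×2.7 = 72.39 kPa.
Pore pressure: u = 9.81×(4.1 − 0.25) = 37.769 kPa.
Initial effective stress: σ'_0 = σ_v − u = 72.39 − 37.769 = 34.621 kPa.
Final effective stress: σ'_f = σ'_0 + Δσ = 34.621 + 71.8 = 106.42 kPa.
Normally consolidated clay, so the full stress increment lies on the virgin compression line:
S_c = C_c·H/(1+e₀)·log₁₀(σ'_f/σ'_0) = 0.33×5.4/(1+0.7)×log₁₀(106.42/34.621)
    = 1.0482 × 0.48768 = 0.5112 m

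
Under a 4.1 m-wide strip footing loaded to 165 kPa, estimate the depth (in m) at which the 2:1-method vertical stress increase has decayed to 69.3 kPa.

2:1 spreading — at depth z the loaded area has grown by z in each plan dimension:
qB/(B+z) = Δσ_z ⇒ z = qB/Δσ_z − B = 165×4.1/69.3 − 4.1 = 5.662 m

z ≈ 5.66 m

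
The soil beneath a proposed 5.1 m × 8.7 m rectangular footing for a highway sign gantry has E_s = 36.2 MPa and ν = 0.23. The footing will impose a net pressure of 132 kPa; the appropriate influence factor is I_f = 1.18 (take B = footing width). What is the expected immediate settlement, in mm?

S_e ≈ 20.8 mm

Immediate (elastic) settlement: S_e = q·B·(1−ν²)/E_s · I_f.
E_s = 36.2 MPa = 36200 kPa.
S_e = 132 × 5.1 × (1 − 0.23²) / 36200 × 1.18
    = 132 × 5.1 × 0.9471 / 36200 × 1.18
    = 0.02078 m = 20.78 mm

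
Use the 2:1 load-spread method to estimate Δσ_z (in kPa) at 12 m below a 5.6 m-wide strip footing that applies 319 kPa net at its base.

By the 2:1 method the load spreads at 1 horizontal : 2 vertical, so at depth z the loaded area has grown by z in each plan dimension:
Δσ = qB/(B+z) = 319×5.6/(5.6+12) = 101.5 kPa

Δσ_z ≈ 102 kPa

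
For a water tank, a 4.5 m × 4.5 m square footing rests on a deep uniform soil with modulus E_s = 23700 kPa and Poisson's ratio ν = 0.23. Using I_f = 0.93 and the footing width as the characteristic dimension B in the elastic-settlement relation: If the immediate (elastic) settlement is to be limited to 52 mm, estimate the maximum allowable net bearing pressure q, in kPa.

S_e = q·B·(1−ν²)/E_s · I_f  ⇒  q = S_e·E_s / (B·(1−ν²)·I_f).
q = 0.052 × 23700 / (4.5 × 0.9471 × 0.93) = 310.9 kPa

q ≈ 311 kPa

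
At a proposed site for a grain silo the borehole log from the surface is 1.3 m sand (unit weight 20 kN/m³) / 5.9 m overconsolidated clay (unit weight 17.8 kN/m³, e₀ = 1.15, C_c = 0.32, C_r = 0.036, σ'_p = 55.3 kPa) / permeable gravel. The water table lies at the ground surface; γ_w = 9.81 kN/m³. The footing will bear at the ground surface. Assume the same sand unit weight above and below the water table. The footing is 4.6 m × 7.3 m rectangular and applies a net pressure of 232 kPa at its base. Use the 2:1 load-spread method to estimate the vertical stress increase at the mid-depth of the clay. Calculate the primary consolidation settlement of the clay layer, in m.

Mid-depth of clay below the ground surface: z = 1.3 + 5.9/2 = 4.25 m.
Total vertical stress at mid-clay: σ_v = 20×1.3 + 17.8×2.95 = 78.51 kPa.
Pore pressure: u = 9.81×(4.25 − 0) = 41.693 kPa.
Initial effective stress: σ'_0 = σ_v − u = 78.51 − 41.693 = 36.817 kPa.
Stress increase at mid-clay by the 2:1 spreading method:
Δσ = qBL/((B+z)(L+z)) = 232×4.6×7.3/((4.6+4.25)(7.3+4.25)) = 76.216 kPa
Final effective stress: σ'_f = 36.817 + 76.216 = 113.03 kPa.
σ'_f = 113.03 > σ'_p = 55.3 kPa, so the stress path crosses the preconsolidation pressure — recompression up to σ'_p, then virgin compression beyond:
S_c = H/(1+e₀)·[C_r·log₁₀(σ'_p/σ'_0) + C_c·log₁₀(σ'_f/σ'_p)]
    = 5.9/2.15 × [0.036×log₁₀(55.3/36.817) + 0.32×log₁₀(113.03/55.3)]
    = 2.7442 × [0.0063604 + 0.09935] = 0.2901 m

S_c ≈ 0.29 m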